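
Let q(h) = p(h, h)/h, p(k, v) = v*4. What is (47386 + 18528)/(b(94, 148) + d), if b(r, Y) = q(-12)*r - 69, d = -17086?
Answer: -65914/16779 ≈ -3.9284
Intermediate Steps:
p(k, v) = 4*v
q(h) = 4 (q(h) = (4*h)/h = 4)
b(r, Y) = -69 + 4*r (b(r, Y) = 4*r - 69 = -69 + 4*r)
(47386 + 18528)/(b(94, 148) + d) = (47386 + 18528)/((-69 + 4*94) - 17086) = 65914/((-69 + 376) - 17086) = 65914/(307 - 17086) = 65914/(-16779) = 65914*(-1/16779) = -65914/16779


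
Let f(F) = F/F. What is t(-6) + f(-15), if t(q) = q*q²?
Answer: -215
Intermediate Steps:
f(F) = 1
t(q) = q³
t(-6) + f(-15) = (-6)³ + 1 = -216 + 1 = -215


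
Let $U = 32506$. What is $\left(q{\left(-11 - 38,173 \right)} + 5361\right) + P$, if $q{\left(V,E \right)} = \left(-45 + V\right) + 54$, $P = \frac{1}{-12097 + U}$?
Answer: $\frac{108596290}{20409} \approx 5321.0$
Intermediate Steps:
$P = \frac{1}{20409}$ ($P = \frac{1}{-12097 + 32506} = \frac{1}{20409} \approx 4.8998 \cdot 10^{-5}$)
$q{\left(V,E \right)} = 9 + V$
$\left(q{\left(-11 - 38,173 \right)} + 5361\right) + P = \left(\left(9 - 49\right) + 5361\right) + \frac{1}{20409} = \left(-40 + 5361\right) + \frac{1}{20409} = 5321 + \frac{1}{20409} = \frac{108596290}{20409}$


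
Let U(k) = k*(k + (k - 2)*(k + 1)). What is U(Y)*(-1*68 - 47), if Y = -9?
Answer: 81765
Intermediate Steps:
U(k) = k*(k + (1 + k)*(-2 + k)) (U(k) = k*(k + (-2 + k)*(1 + k)) = k*(k + (1 + k)*(-2 + k)))
U(Y)*(-1*68 - 47) = (-9*(-2 + (-9)²))*(-1*68 - 47) = (-9*(-2 + 81))*(-68 - 47) = -9*79*(-115) = -711*(-115) = 81765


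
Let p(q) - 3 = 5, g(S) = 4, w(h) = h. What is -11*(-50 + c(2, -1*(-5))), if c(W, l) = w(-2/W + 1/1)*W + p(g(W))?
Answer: 462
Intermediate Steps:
p(q) = 8 (p(q) = 3 + 5 = 8)
c(W, l) = 8 + W*(1 - 2/W) (c(W, l) = (-2/W + 1/1)*W + 8 = (-2/W + 1*1)*W + 8 = (-2/W + 1)*W + 8 = (1 - 2/W)*W + 8 = W*(1 - 2/W) + 8 = 8 + W*(1 - 2/W))
-11*(-50 + c(2, -1*(-5))) = -11*(-50 + (6 + 2)) = -11*(-50 + 8) = -11*(-42) = 462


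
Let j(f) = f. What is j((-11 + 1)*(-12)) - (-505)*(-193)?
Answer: -97345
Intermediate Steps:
j((-11 + 1)*(-12)) - (-505)*(-193) = (-11 + 1)*(-12) - (-505)*(-193) = -10*(-12) - 1*97465 = 120 - 97465 = -97345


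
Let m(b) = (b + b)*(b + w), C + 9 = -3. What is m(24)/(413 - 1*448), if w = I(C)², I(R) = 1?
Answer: -240/7 ≈ -34.286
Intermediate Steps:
C = -12 (C = -9 - 3 = -12)
w = 1 (w = 1² = 1)
m(b) = 2*b*(1 + b) (m(b) = (b + b)*(b + 1) = (2*b)*(1 + b) = 2*b*(1 + b))
m(24)/(413 - 1*448) = (2*24*(1 + 24))/(413 - 1*448) = (2*24*25)/(413 - 448) = 1200/(-35) = 1200*(-1/35) = -240/7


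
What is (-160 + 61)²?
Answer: 9801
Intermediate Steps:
(-160 + 61)² = (-99)² = 9801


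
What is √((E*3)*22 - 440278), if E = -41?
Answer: 2*I*√110746 ≈ 665.57*I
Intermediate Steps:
√((E*3)*22 - 440278) = √(-41*3*22 - 440278) = √(-123*22 - 440278) = √(-2706 - 440278) = √(-442984) = 2*I*√110746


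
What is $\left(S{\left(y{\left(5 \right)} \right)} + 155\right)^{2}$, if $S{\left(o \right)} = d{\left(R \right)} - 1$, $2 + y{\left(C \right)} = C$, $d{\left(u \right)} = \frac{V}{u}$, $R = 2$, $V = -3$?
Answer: $\frac{93025}{4} \approx 23256.0$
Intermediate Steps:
$d{\left(u \right)} = - \frac{3}{u}$
$y{\left(C \right)} = -2 + C$
$S{\left(o \right)} = - \frac{5}{2}$ ($S{\left(o \right)} = - \frac{3}{2} - 1 = - \frac{5}{2}$)
$\left(S{\left(y{\left(5 \right)} \right)} + 155\right)^{2} = \left(- \frac{5}{2} + 155\right)^{2} = \left(\frac{305}{2}\right)^{2} = \frac{93025}{4}$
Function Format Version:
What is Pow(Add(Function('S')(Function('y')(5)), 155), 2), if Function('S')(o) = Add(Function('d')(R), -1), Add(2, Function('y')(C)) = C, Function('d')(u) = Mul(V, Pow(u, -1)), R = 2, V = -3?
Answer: Rational(93025, 4) ≈ 23256.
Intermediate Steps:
Function('d')(u) = Mul(-3, Pow(u, -1))
Function('y')(C) = Add(-2, C)
Function('S')(o) = Rational(-5, 2) (Function('S')(o) = Add(Mul(-3, Pow(2, -1)), -1) = Add(Mul(-3, Rational(1, 2)), -1) = Add(Rational(-3, 2), -1) = Rational(-5, 2))
Pow(Add(Function('S')(Function('y')(5)), 155), 2) = Pow(Add(Rational(-5, 2), 155), 2) = Pow(Rational(305, 2), 2) = Rational(93025, 4)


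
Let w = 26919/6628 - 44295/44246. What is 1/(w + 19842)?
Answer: 146631244/2909905878855 ≈ 5.0390e-5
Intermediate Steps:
w = 448735407/146631244 (w = 26919*(1/6628) - 44295*1/44246 = 26919/6628 - 44295/44246 = 448735407/146631244 ≈ 3.0603)
1/(w + 19842) = 1/(448735407/146631244 + 19842) = 1/(2909905878855/146631244) = 146631244/2909905878855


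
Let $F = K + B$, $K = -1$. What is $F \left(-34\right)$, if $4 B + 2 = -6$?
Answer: $102$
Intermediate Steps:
$B = -2$ ($B = - \frac{1}{2} + \frac{1}{4} \left(-6\right) = - \frac{1}{2} - \frac{3}{2} = -2$)
$F = -3$ ($F = -1 - 2 = -3$)
$F \left(-34\right) = \left(-3\right) \left(-34\right) = 102$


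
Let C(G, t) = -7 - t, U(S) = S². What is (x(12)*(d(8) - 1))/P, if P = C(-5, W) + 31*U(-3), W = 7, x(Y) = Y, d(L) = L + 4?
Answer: 132/265 ≈ 0.49811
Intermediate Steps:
d(L) = 4 + L
P = 265 (P = (-7 - 1*7) + 31*(-3)² = (-7 - 7) + 31*9 = -14 + 279 = 265)
(x(12)*(d(8) - 1))/P = (12*((4 + 8) - 1))/265 = (12*(12 - 1))*(1/265) = (12*11)*(1/265) = 132*(1/265) = 132/265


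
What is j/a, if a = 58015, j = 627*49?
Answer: 30723/58015 ≈ 0.52957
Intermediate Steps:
j = 30723
j/a = 30723/58015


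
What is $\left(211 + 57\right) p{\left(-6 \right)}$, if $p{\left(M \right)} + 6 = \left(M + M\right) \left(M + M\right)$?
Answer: $36984$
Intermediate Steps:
$p{\left(M \right)} = -6 + 4 M^{2}$ ($p{\left(M \right)} = -6 + \left(M + M\right) \left(M + M\right) = -6 + 2 M 2 M = -6 + 4 M^{2}$)
$\left(211 + 57\right) p{\left(-6 \right)} = \left(211 + 57\right) \left(-6 + 4 \left(-6\right)^{2}\right) = 268 \left(-6 + 4 \cdot 36\right) = 268 \left(-6 + 144\right) = 268 \cdot 138 = 36984$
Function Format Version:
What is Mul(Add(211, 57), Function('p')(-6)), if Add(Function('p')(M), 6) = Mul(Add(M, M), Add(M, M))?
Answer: 36984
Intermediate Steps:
Function('p')(M) = Add(-6, Mul(4, Pow(M, 2))) (Function('p')(M) = Add(-6, Mul(Add(M, M), Add(M, M))) = Add(-6, Mul(Mul(2, M), Mul(2, M))) = Add(-6, Mul(4, Pow(M, 2))))
Mul(Add(211, 57), Function('p')(-6)) = Mul(Add(211, 57), Add(-6, Mul(4, Pow(-6, 2)))) = Mul(268, Add(-6, Mul(4, 36))) = Mul(268, Add(-6, 144)) = Mul(268, 138) = 36984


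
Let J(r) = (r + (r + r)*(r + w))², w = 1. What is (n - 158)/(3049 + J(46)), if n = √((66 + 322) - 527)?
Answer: -158/19099949 + I*√139/19099949 ≈ -8.2723e-6 + 6.1727e-7*I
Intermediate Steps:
n = I*√139 (n = √(388 - 527) = √(-139) = I*√139 ≈ 11.79*I)
J(r) = (r + 2*r*(1 + r))² (J(r) = (r + (r + r)*(r + 1))² = (r + (2*r)*(1 + r))² = (r + 2*r*(1 + r))²)
(n - 158)/(3049 + J(46)) = (I*√139 - 158)/(3049 + 46²*(3 + 2*46)²) = (-158 + I*√139)/(3049 + 2116*(3 + 92)²) = (-158 + I*√139)/(3049 + 2116*95²) = (-158 + I*√139)/(3049 + 2116*9025) = (-158 + I*√139)/(3049 + 19096900) = (-158 + I*√139)/19099949 = (-158 + I*√139)*(1/19099949) = -158/19099949 + I*√139/19099949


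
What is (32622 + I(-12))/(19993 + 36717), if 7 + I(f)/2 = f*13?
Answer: 16148/28355 ≈ 0.56949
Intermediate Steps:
I(f) = -14 + 26*f (I(f) = -14 + 2*(f*13) = -14 + 2*(13*f) = -14 + 26*f)
(32622 + I(-12))/(19993 + 36717) = (32622 + (-14 + 26*(-12)))/(19993 + 36717) = (32622 + (-14 - 312))/56710 = (32622 - 326)*(1/56710) = 32296*(1/56710) = 16148/28355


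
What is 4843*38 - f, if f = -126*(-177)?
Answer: 161732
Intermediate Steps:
f = 22302
4843*38 - f = 4843*38 - 1*22302 = 184034 - 22302 = 161732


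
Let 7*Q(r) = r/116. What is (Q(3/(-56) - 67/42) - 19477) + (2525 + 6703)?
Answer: -1398127861/136416 ≈ -10249.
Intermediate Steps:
Q(r) = r/812 (Q(r) = (r/116)/7 = r/812)
(Q(3/(-56) - 67/42) - 19477) + (2525 + 6703) = ((3/(-56) - 67/42)/812 - 19477) + (2525 + 6703) = ((3*(-1/56) - 67*1/42)/812 - 19477) + 9228 = ((-3/56 - 67/42)/812 - 19477) + 9228 = ((1/812)*(-277/168) - 19477) + 9228 = (-277/136416 - 19477) + 9228 = -2656974709/136416 + 9228 = -1398127861/136416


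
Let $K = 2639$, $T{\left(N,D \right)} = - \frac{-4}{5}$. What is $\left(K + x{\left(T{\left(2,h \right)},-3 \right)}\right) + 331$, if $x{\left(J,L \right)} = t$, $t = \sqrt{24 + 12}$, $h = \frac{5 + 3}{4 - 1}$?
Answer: $2976$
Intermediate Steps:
$h = \frac{8}{3} \approx 2.6667$
$T{\left(N,D \right)} = \frac{4}{5}$ ($T{\left(N,D \right)} = - \frac{-4}{5} = \left(-1\right) \left(- \frac{4}{5}\right) = \frac{4}{5}$)
$t = 6$ ($t = \sqrt{36} = 6$)
$x{\left(J,L \right)} = 6$
$\left(K + x{\left(T{\left(2,h \right)},-3 \right)}\right) + 331 = \left(2639 + 6\right) + 331 = 2645 + 331 = 2976$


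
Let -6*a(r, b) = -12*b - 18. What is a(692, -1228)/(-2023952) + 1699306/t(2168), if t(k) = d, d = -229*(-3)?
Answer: 3439315462523/1390455024 ≈ 2473.5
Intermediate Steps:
a(r, b) = 3 + 2*b (a(r, b) = -(-12*b - 18)/6 = -(-18 - 12*b)/6 = 3 + 2*b)
d = 687
t(k) = 687
a(692, -1228)/(-2023952) + 1699306/t(2168) = (3 + 2*(-1228))/(-2023952) + 1699306/687 = (3 - 2456)*(-1/2023952) + 1699306*(1/687) = -2453*(-1/2023952) + 1699306/687 = 2453/2023952 + 1699306/687 = 3439315462523/1390455024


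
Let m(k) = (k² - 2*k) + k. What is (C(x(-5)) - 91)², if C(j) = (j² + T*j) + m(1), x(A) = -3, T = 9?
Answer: 11881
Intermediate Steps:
m(k) = k² - k
C(j) = j² + 9*j (C(j) = (j² + 9*j) + 1*(-1 + 1) = (j² + 9*j) + 1*0 = (j² + 9*j) + 0 = j² + 9*j)
(C(x(-5)) - 91)² = (-3*(9 - 3) - 91)² = (-3*6 - 91)² = (-18 - 91)² = (-109)² = 11881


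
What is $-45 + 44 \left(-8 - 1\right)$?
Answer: $-441$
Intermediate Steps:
$-45 + 44 \left(-8 - 1\right) = -45 + 44 \left(-9\right) = -45 - 396 = -441$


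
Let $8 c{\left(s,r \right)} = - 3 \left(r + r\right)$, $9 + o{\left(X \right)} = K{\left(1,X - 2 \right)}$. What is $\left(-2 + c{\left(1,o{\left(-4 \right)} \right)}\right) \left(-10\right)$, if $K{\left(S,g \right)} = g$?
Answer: $- \frac{185}{2} \approx -92.5$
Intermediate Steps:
$o{\left(X \right)} = -11 + X$ ($o{\left(X \right)} = -9 + \left(X - 2\right) = -9 + \left(-2 + X\right) = -11 + X$)
$c{\left(s,r \right)} = - \frac{3 r}{4}$ ($c{\left(s,r \right)} = \frac{\left(-3\right) \left(r + r\right)}{8} = \frac{\left(-3\right) 2 r}{8} = \frac{\left(-6\right) r}{8} = - \frac{3 r}{4}$)
$\left(-2 + c{\left(1,o{\left(-4 \right)} \right)}\right) \left(-10\right) = \left(-2 - \frac{3 \left(-11 - 4\right)}{4}\right) \left(-10\right) = \left(-2 - - \frac{45}{4}\right) \left(-10\right) = \left(-2 + \frac{45}{4}\right) \left(-10\right) = \frac{37}{4} \left(-10\right) = - \frac{185}{2}$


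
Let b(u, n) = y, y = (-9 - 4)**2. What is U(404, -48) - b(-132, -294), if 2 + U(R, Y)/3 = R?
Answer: 1037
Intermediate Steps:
U(R, Y) = -6 + 3*R
y = 169 (y = (-13)**2 = 169)
b(u, n) = 169
U(404, -48) - b(-132, -294) = (-6 + 3*404) - 1*169 = (-6 + 1212) - 169 = 1206 - 169 = 1037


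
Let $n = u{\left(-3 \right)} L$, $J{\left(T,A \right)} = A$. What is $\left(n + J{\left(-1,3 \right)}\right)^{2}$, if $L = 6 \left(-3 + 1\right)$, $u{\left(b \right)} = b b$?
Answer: $11025$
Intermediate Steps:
$u{\left(b \right)} = b^{2}$
$L = -12$ ($L = 6 \left(-2\right) = -12$)
$n = -108$ ($n = \left(-3\right)^{2} \left(-12\right) = 9 \left(-12\right) = -108$)
$\left(n + J{\left(-1,3 \right)}\right)^{2} = \left(-108 + 3\right)^{2} = \left(-105\right)^{2} = 11025$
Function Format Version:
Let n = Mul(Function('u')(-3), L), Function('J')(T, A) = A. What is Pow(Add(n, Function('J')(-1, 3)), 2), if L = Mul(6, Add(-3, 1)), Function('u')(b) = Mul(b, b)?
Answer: 11025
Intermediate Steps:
Function('u')(b) = Pow(b, 2)
L = -12 (L = Mul(6, -2) = -12)
n = -108 (n = Mul(Pow(-3, 2), -12) = Mul(9, -12) = -108)
Pow(Add(n, Function('J')(-1, 3)), 2) = Pow(Add(-108, 3), 2) = Pow(-105, 2) = 11025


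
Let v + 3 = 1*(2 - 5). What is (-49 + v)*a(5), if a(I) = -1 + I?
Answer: -220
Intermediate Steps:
v = -6 (v = -3 + 1*(2 - 5) = -3 + 1*(-3) = -3 - 3 = -6)
(-49 + v)*a(5) = (-49 - 6)*(-1 + 5) = -55*4 = -220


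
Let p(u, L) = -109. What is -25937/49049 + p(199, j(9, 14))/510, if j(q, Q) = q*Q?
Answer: -18574211/25014990 ≈ -0.74252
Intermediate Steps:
j(q, Q) = Q*q
-25937/49049 + p(199, j(9, 14))/510 = -25937/49049 - 109/510 = -18574211/25014990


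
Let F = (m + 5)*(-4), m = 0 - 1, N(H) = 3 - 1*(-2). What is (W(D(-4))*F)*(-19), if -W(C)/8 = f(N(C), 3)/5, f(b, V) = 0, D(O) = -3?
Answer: 0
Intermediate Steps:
N(H) = 5 (N(H) = 3 + 2 = 5)
m = -1
F = -16 (F = (-1 + 5)*(-4) = 4*(-4) = -16)
W(C) = 0 (W(C) = -0/5 = -8*0 = 0)
(W(D(-4))*F)*(-19) = (0*(-16))*(-19) = 0*(-19) = 0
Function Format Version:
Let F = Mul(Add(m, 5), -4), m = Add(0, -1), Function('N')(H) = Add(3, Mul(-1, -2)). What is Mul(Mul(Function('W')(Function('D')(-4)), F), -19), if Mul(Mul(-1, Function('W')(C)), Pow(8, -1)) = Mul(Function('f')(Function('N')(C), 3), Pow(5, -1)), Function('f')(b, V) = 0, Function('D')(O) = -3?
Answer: 0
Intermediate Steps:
Function('N')(H) = 5 (Function('N')(H) = Add(3, 2) = 5)
m = -1
F = -16 (F = Mul(Add(-1, 5), -4) = Mul(4, -4) = -16)
Function('W')(C) = 0 (Function('W')(C) = Mul(-8, Mul(0, Pow(5, -1))) = Mul(-8, Mul(0, Rational(1, 5))) = Mul(-8, 0) = 0)
Mul(Mul(Function('W')(Function('D')(-4)), F), -19) = Mul(Mul(0, -16), -19) = Mul(0, -19) = 0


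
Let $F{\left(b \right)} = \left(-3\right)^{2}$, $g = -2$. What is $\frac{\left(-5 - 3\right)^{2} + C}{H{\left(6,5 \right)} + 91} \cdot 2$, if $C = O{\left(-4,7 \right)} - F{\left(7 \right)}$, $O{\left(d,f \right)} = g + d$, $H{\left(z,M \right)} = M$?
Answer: $\frac{49}{48} \approx 1.0208$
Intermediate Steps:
$O{\left(d,f \right)} = -2 + d$
$F{\left(b \right)} = 9$
$C = -15$ ($C = \left(-2 - 4\right) - 9 = -6 - 9 = -15$)
$\frac{\left(-5 - 3\right)^{2} + C}{H{\left(6,5 \right)} + 91} \cdot 2 = \frac{\left(-5 - 3\right)^{2} - 15}{5 + 91} \cdot 2 = \frac{\left(-8\right)^{2} - 15}{96} \cdot 2 = \left(64 - 15\right) \frac{1}{96} \cdot 2 = 49 \cdot \frac{1}{96} \cdot 2 = \frac{49}{96} \cdot 2 = \frac{49}{48}$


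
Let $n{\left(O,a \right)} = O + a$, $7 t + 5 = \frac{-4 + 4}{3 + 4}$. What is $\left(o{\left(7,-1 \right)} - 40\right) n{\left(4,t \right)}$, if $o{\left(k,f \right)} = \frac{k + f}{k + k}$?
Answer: $- \frac{6371}{49} \approx -130.02$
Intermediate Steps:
$o{\left(k,f \right)} = \frac{f + k}{2 k}$
$t = - \frac{5}{7}$ ($t = - \frac{5}{7} + \frac{\left(-4 + 4\right) \frac{1}{3 + 4}}{7} = - \frac{5}{7} + \frac{0 \cdot \frac{1}{7}}{7} = - \frac{5}{7} + \frac{1}{7} \cdot 0 = - \frac{5}{7} + 0 = - \frac{5}{7} \approx -0.71429$)
$\left(o{\left(7,-1 \right)} - 40\right) n{\left(4,t \right)} = \left(\frac{-1 + 7}{2 \cdot 7} - 40\right) \left(4 - \frac{5}{7}\right) = \left(\frac{1}{2} \cdot \frac{1}{7} \cdot 6 - 40\right) \frac{23}{7} = \left(\frac{3}{7} - 40\right) \frac{23}{7} = \left(- \frac{277}{7}\right) \frac{23}{7} = - \frac{6371}{49}$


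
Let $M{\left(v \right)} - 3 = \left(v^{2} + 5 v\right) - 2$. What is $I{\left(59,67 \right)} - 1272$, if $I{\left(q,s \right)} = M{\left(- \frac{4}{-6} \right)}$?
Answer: $- \frac{11405}{9} \approx -1267.2$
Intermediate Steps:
$M{\left(v \right)} = 1 + v^{2} + 5 v$ ($M{\left(v \right)} = 3 - \left(2 - v^{2} - 5 v\right) = 3 + \left(-2 + v^{2} + 5 v\right) = 1 + v^{2} + 5 v$)
$I{\left(q,s \right)} = \frac{43}{9}$ ($I{\left(q,s \right)} = 1 + \left(- \frac{4}{-6}\right)^{2} + 5 \left(- \frac{4}{-6}\right) = 1 + \left(\left(-4\right) \left(- \frac{1}{6}\right)\right)^{2} + 5 \left(\left(-4\right) \left(- \frac{1}{6}\right)\right) = 1 + \left(\frac{2}{3}\right)^{2} + 5 \cdot \frac{2}{3} = 1 + \frac{4}{9} + \frac{10}{3} = \frac{43}{9}$)
$I{\left(59,67 \right)} - 1272 = \frac{43}{9} - 1272 = - \frac{11405}{9}$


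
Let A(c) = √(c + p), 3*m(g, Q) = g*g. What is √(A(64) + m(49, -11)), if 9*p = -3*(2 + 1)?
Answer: √(7203 + 27*√7)/3 ≈ 28.430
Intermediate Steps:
p = -1 (p = (-3*(2 + 1))/9 = (-3*3)/9 = (⅑)*(-9) = -1)
m(g, Q) = g²/3 (m(g, Q) = (g*g)/3 = g²/3)
A(c) = √(-1 + c) (A(c) = √(c - 1) = √(-1 + c))
√(A(64) + m(49, -11)) = √(√(-1 + 64) + (⅓)*49²) = √(√63 + (⅓)*2401) = √(3*√7 + 2401/3) = √(2401/3 + 3*√7)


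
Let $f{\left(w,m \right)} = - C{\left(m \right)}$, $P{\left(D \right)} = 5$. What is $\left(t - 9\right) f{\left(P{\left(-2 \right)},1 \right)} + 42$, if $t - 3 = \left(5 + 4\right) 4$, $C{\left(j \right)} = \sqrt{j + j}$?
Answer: $42 - 30 \sqrt{2} \approx -0.42641$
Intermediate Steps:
$C{\left(j \right)} = \sqrt{2} \sqrt{j}$ ($C{\left(j \right)} = \sqrt{2 j} = \sqrt{2} \sqrt{j}$)
$t = 39$ ($t = 3 + \left(5 + 4\right) 4 = 3 + 9 \cdot 4 = 3 + 36 = 39$)
$f{\left(w,m \right)} = - \sqrt{2} \sqrt{m}$
$\left(t - 9\right) f{\left(P{\left(-2 \right)},1 \right)} + 42 = \left(39 - 9\right) \left(- \sqrt{2} \sqrt{1}\right) + 42 = 30 \left(\left(-1\right) \sqrt{2} \cdot 1\right) + 42 = 30 \left(- \sqrt{2}\right) + 42 = - 30 \sqrt{2} + 42 = 42 - 30 \sqrt{2}$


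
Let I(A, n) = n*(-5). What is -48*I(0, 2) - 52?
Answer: 428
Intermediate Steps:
I(A, n) = -5*n
-48*I(0, 2) - 52 = -(-240)*2 - 52 = -48*(-10) - 52 = 480 - 52 = 428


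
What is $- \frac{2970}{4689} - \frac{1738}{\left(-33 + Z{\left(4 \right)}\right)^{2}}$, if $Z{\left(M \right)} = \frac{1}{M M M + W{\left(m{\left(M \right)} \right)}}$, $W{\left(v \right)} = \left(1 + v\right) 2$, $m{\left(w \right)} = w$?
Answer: $- \frac{6924805778}{3104368601} \approx -2.2307$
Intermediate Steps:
$W{\left(v \right)} = 2 + 2 v$
$Z{\left(M \right)} = \frac{1}{2 + M^{3} + 2 M}$ ($Z{\left(M \right)} = \frac{1}{M M M + \left(2 + 2 M\right)} = \frac{1}{M^{2} M + \left(2 + 2 M\right)} = \frac{1}{M^{3} + \left(2 + 2 M\right)} = \frac{1}{2 + M^{3} + 2 M}$)
$- \frac{2970}{4689} - \frac{1738}{\left(-33 + Z{\left(4 \right)}\right)^{2}} = - \frac{2970}{4689} - \frac{1738}{\left(-33 + \frac{1}{2 + 4^{3} + 2 \cdot 4}\right)^{2}} = \left(-2970\right) \frac{1}{4689} - \frac{1738}{\left(-33 + \frac{1}{2 + 64 + 8}\right)^{2}} = - \frac{330}{521} - \frac{1738}{\left(-33 + \frac{1}{74}\right)^{2}} = - \frac{330}{521} - \frac{1738}{\left(- \frac{2441}{74}\right)^{2}} = - \frac{330}{521} - \frac{1738}{\frac{5958481}{5476}} = - \frac{330}{521} - \frac{9517288}{5958481} = - \frac{6924805778}{3104368601}$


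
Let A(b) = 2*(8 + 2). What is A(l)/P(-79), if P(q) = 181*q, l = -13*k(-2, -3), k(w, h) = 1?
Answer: -20/14299 ≈ -0.0013987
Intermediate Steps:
l = -13 (l = -13*1 = -13)
A(b) = 20 (A(b) = 2*10 = 20)
A(l)/P(-79) = 20/((181*(-79))) = 20/(-14299) = 20*(-1/14299) = -20/14299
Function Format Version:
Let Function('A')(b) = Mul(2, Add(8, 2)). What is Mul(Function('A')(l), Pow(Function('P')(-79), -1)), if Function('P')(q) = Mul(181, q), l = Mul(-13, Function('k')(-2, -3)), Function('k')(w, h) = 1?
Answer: Rational(-20, 14299) ≈ -0.0013987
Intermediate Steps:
l = -13 (l = Mul(-13, 1) = -13)
Function('A')(b) = 20 (Function('A')(b) = Mul(2, 10) = 20)
Mul(Function('A')(l), Pow(Function('P')(-79), -1)) = Mul(20, Pow(Mul(181, -79), -1)) = Mul(20, Pow(-14299, -1)) = Mul(20, Rational(-1, 14299)) = Rational(-20, 14299)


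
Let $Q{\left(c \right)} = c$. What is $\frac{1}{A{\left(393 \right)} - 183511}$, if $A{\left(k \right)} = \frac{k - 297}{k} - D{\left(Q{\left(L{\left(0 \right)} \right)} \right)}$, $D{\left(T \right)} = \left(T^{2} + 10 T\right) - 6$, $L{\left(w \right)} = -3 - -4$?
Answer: $- \frac{131}{24040564} \approx -5.4491 \cdot 10^{-6}$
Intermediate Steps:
$L{\left(w \right)} = 1$ ($L{\left(w \right)} = -3 + 4 = 1$)
$D{\left(T \right)} = -6 + T^{2} + 10 T$
$A{\left(k \right)} = -5 + \frac{-297 + k}{k}$ ($A{\left(k \right)} = \frac{k - 297}{k} - \left(-6 + 1^{2} + 10 \cdot 1\right) = \frac{-297 + k}{k} - \left(-6 + 1 + 10\right) = \frac{-297 + k}{k} - 5 = -5 + \frac{-297 + k}{k}$)
$\frac{1}{A{\left(393 \right)} - 183511} = \frac{1}{\left(-4 - \frac{297}{393}\right) - 183511} = \frac{1}{\left(-4 - \frac{99}{131}\right) - 183511} = \frac{1}{- \frac{623}{131} - 183511} = \frac{1}{- \frac{24040564}{131}} = - \frac{131}{24040564}$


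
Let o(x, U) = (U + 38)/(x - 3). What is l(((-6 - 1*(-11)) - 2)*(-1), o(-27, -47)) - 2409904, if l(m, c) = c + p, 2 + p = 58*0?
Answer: -24099057/10 ≈ -2.4099e+6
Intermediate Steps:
o(x, U) = (38 + U)/(-3 + x)
p = -2 (p = -2 + 58*0 = -2 + 0 = -2)
l(m, c) = -2 + c (l(m, c) = c - 2 = -2 + c)
l(((-6 - 1*(-11)) - 2)*(-1), o(-27, -47)) - 2409904 = (-2 + (38 - 47)/(-3 - 27)) - 2409904 = (-2 - 9/(-30)) - 2409904 = (-2 - 1/30*(-9)) - 2409904 = (-2 + 3/10) - 2409904 = -17/10 - 2409904 = -24099057/10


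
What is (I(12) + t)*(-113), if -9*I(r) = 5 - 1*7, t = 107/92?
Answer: -129611/828 ≈ -156.53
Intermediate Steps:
t = 107/92 (t = 107*(1/92) = 107/92 ≈ 1.1630)
I(r) = 2/9 (I(r) = -(5 - 1*7)/9 = -(5 - 7)/9 = -⅑*(-2) = 2/9)
(I(12) + t)*(-113) = (2/9 + 107/92)*(-113) = (1147/828)*(-113) = -129611/828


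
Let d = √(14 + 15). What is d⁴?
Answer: 841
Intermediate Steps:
d = √29 ≈ 5.3852
d⁴ = (√29)⁴ = 841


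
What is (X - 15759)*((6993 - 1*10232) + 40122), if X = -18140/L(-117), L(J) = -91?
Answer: -7460529901/13 ≈ -5.7389e+8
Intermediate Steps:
X = 18140/91 (X = -18140/(-91) = -18140*(-1/91) = 18140/91 ≈ 199.34)
(X - 15759)*((6993 - 1*10232) + 40122) = (18140/91 - 15759)*((6993 - 1*10232) + 40122) = -1415929*((6993 - 10232) + 40122)/91 = -1415929*(-3239 + 40122)/91 = -1415929/91*36883 = -7460529901/13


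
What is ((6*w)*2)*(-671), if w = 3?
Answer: -24156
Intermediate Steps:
((6*w)*2)*(-671) = ((6*3)*2)*(-671) = (18*2)*(-671) = 36*(-671) = -24156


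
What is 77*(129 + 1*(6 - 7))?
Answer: 9856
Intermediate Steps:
77*(129 + 1*(6 - 7)) = 77*(129 + 1*(-1)) = 77*(129 - 1) = 77*128 = 9856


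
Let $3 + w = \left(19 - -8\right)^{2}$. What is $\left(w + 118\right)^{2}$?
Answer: $712336$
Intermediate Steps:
$w = 726$ ($w = -3 + \left(19 - -8\right)^{2} = -3 + \left(19 + 8\right)^{2} = -3 + 27^{2} = -3 + 729 = 726$)
$\left(w + 118\right)^{2} = \left(726 + 118\right)^{2} = 844^{2} = 712336$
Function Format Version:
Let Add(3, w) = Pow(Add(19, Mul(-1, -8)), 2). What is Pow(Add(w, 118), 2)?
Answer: 712336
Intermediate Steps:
w = 726 (w = Add(-3, Pow(Add(19, Mul(-1, -8)), 2)) = Add(-3, Pow(Add(19, 8), 2)) = Add(-3, Pow(27, 2)) = Add(-3, 729) = 726)
Pow(Add(w, 118), 2) = Pow(Add(726, 118), 2) = Pow(844, 2) = 712336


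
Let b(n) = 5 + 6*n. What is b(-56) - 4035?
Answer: -4366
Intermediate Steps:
b(-56) - 4035 = (5 + 6*(-56)) - 4035 = (5 - 336) - 4035 = -331 - 4035 = -4366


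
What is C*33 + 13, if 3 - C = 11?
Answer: -251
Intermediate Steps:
C = -8 (C = 3 - 1*11 = 3 - 11 = -8)
C*33 + 13 = -8*33 + 13 = -264 + 13 = -251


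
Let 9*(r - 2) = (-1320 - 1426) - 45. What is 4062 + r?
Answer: 33785/9 ≈ 3753.9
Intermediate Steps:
r = -2773/9 (r = 2 + ((-1320 - 1426) - 45)/9 = 2 + (-2746 - 45)/9 = 2 + (⅑)*(-2791) = 2 - 2791/9 = -2773/9 ≈ -308.11)
4062 + r = 4062 - 2773/9 = 33785/9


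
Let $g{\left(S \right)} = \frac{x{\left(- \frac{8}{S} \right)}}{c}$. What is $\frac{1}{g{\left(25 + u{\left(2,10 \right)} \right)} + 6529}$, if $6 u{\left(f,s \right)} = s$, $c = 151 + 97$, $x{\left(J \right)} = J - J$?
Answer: $\frac{1}{6529} \approx 0.00015316$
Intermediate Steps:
$x{\left(J \right)} = 0$
$c = 248$
$u{\left(f,s \right)} = \frac{s}{6}$
$g{\left(S \right)} = 0$ ($g{\left(S \right)} = \frac{0}{248} = 0 \cdot \frac{1}{248} = 0$)
$\frac{1}{g{\left(25 + u{\left(2,10 \right)} \right)} + 6529} = \frac{1}{0 + 6529} = \frac{1}{6529}$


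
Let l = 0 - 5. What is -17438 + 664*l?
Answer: -20758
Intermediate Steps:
l = -5
-17438 + 664*l = -17438 + 664*(-5) = -17438 - 3320 = -20758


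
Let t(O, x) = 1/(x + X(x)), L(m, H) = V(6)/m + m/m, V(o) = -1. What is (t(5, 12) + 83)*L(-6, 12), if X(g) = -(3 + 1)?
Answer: 4655/48 ≈ 96.979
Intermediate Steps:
X(g) = -4 (X(g) = -1*4 = -4)
L(m, H) = 1 - 1/m (L(m, H) = -1/m + m/m = -1/m + 1 = 1 - 1/m)
t(O, x) = 1/(-4 + x) (t(O, x) = 1/(x - 4) = 1/(-4 + x))
(t(5, 12) + 83)*L(-6, 12) = (1/(-4 + 12) + 83)*((-1 - 6)/(-6)) = (1/8 + 83)*(-⅙*(-7)) = (⅛ + 83)*(7/6) = (665/8)*(7/6) = 4655/48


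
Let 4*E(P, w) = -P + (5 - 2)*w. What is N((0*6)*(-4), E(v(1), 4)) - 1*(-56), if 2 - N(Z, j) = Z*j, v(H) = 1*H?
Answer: 58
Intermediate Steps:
v(H) = H
E(P, w) = -P/4 + 3*w/4 (E(P, w) = (-P + (5 - 2)*w)/4 = (-P + 3*w)/4 = -P/4 + 3*w/4)
N(Z, j) = 2 - Z*j
N((0*6)*(-4), E(v(1), 4)) - 1*(-56) = (2 - (0*6)*(-4)*(-¼*1 + (¾)*4)) - 1*(-56) = (2 - 0*(-4)*(-¼ + 3)) + 56 = (2 - 1*0*11/4) + 56 = (2 + 0) + 56 = 2 + 56 = 58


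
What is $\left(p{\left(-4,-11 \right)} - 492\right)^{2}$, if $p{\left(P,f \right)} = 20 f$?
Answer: $506944$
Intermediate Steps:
$\left(p{\left(-4,-11 \right)} - 492\right)^{2} = \left(20 \left(-11\right) - 492\right)^{2} = \left(-220 - 492\right)^{2} = \left(-712\right)^{2} = 506944$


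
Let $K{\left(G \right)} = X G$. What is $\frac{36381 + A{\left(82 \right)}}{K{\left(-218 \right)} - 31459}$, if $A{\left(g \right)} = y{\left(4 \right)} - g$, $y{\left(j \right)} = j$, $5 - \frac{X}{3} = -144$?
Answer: $- \frac{36303}{128905} \approx -0.28163$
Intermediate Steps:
$X = 447$ ($X = 15 - -432 = 15 + 432 = 447$)
$K{\left(G \right)} = 447 G$
$A{\left(g \right)} = 4 - g$
$\frac{36381 + A{\left(82 \right)}}{K{\left(-218 \right)} - 31459} = \frac{36381 + \left(4 - 82\right)}{447 \left(-218\right) - 31459} = \frac{36381 + \left(4 - 82\right)}{-97446 - 31459} = \frac{36381 - 78}{-128905} = 36303 \left(- \frac{1}{128905}\right) = - \frac{36303}{128905}$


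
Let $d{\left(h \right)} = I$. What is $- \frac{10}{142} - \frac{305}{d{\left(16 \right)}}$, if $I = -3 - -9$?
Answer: $- \frac{21685}{426} \approx -50.904$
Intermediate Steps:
$I = 6$ ($I = -3 + 9 = 6$)
$d{\left(h \right)} = 6$
$- \frac{10}{142} - \frac{305}{d{\left(16 \right)}} = - \frac{10}{142} - \frac{305}{6} = \left(-10\right) \frac{1}{142} - \frac{305}{6} = - \frac{5}{71} - \frac{305}{6} = - \frac{21685}{426}$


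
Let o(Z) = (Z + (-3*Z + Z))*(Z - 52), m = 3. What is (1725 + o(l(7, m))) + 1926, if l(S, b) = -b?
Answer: 3486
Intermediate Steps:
o(Z) = -Z*(-52 + Z) (o(Z) = (Z - 2*Z)*(-52 + Z) = (-Z)*(-52 + Z) = -Z*(-52 + Z))
(1725 + o(l(7, m))) + 1926 = (1725 + (-1*3)*(52 - (-1)*3)) + 1926 = (1725 - 3*(52 - 1*(-3))) + 1926 = (1725 - 3*(52 + 3)) + 1926 = (1725 - 3*55) + 1926 = (1725 - 165) + 1926 = 1560 + 1926 = 3486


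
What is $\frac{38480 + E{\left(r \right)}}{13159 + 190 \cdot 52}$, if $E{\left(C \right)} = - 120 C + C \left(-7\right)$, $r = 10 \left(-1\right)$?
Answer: $\frac{39750}{23039} \approx 1.7253$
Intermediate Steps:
$r = -10$
$E{\left(C \right)} = - 127 C$ ($E{\left(C \right)} = - 120 C - 7 C = - 127 C$)
$\frac{38480 + E{\left(r \right)}}{13159 + 190 \cdot 52} = \frac{38480 - -1270}{13159 + 190 \cdot 52} = \frac{38480 + 1270}{13159 + 9880} = \frac{39750}{23039}$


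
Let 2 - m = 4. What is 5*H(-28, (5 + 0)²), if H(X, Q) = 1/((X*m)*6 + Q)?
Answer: 5/361 ≈ 0.013850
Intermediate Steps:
m = -2 (m = 2 - 1*4 = 2 - 4 = -2)
H(X, Q) = 1/(Q - 12*X) (H(X, Q) = 1/((X*(-2))*6 + Q) = 1/(-2*X*6 + Q) = 1/(-12*X + Q) = 1/(Q - 12*X))
5*H(-28, (5 + 0)²) = 5/((5 + 0)² - 12*(-28)) = 5/(5² + 336) = 5/(25 + 336) = 5/361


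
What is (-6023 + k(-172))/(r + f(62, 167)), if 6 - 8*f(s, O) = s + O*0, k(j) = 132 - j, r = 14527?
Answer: -5719/14520 ≈ -0.39387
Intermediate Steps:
f(s, O) = 3/4 - s/8 (f(s, O) = 3/4 - (s + O*0)/8 = 3/4 - (s + 0)/8 = 3/4 - s/8)
(-6023 + k(-172))/(r + f(62, 167)) = (-6023 + (132 - 1*(-172)))/(14527 + (3/4 - 1/8*62)) = (-6023 + (132 + 172))/(14527 + (3/4 - 31/4)) = (-6023 + 304)/(14527 - 7) = -5719/14520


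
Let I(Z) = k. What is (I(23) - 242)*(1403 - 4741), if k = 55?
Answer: 624206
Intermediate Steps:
I(Z) = 55
(I(23) - 242)*(1403 - 4741) = (55 - 242)*(1403 - 4741) = -187*(-3338) = 624206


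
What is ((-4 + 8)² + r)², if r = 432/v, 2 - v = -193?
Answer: 1401856/4225 ≈ 331.80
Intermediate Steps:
v = 195 (v = 2 - 1*(-193) = 2 + 193 = 195)
r = 144/65 (r = 432/195 = 432*(1/195) = 144/65 ≈ 2.2154)
((-4 + 8)² + r)² = ((-4 + 8)² + 144/65)² = (4² + 144/65)² = (16 + 144/65)² = (1184/65)² = 1401856/4225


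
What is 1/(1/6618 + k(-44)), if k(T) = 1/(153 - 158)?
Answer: -33090/6613 ≈ -5.0038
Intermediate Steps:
k(T) = -⅕ (k(T) = 1/(-5) = -⅕)
1/(1/6618 + k(-44)) = 1/(1/6618 - ⅕) = 1/(-6613/33090) = -33090/6613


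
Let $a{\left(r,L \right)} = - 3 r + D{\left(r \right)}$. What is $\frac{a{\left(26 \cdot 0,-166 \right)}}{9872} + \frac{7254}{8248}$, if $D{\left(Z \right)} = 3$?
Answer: $\frac{8954529}{10178032} \approx 0.87979$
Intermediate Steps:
$a{\left(r,L \right)} = 3 - 3 r$ ($a{\left(r,L \right)} = - 3 r + 3 = 3 - 3 r$)
$\frac{a{\left(26 \cdot 0,-166 \right)}}{9872} + \frac{7254}{8248} = \frac{3 - 3 \cdot 26 \cdot 0}{9872} + \frac{7254}{8248} = \left(3 - 0\right) \frac{1}{9872} + 7254 \cdot \frac{1}{8248} = \left(3 + 0\right) \frac{1}{9872} + \frac{3627}{4124} = 3 \cdot \frac{1}{9872} + \frac{3627}{4124} = \frac{3}{9872} + \frac{3627}{4124} = \frac{8954529}{10178032}$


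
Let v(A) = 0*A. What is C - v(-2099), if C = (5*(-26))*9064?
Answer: -1178320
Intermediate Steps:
v(A) = 0
C = -1178320 (C = -130*9064 = -1178320)
C - v(-2099) = -1178320 - 1*0 = -1178320 + 0 = -1178320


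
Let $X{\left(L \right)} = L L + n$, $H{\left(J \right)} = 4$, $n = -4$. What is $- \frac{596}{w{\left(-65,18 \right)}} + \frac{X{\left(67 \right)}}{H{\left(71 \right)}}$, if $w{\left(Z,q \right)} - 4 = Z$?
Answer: $\frac{275969}{244} \approx 1131.0$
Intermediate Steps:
$w{\left(Z,q \right)} = 4 + Z$
$X{\left(L \right)} = -4 + L^{2}$ ($X{\left(L \right)} = L L - 4 = L^{2} - 4 = -4 + L^{2}$)
$- \frac{596}{w{\left(-65,18 \right)}} + \frac{X{\left(67 \right)}}{H{\left(71 \right)}} = - \frac{596}{4 - 65} + \frac{-4 + 67^{2}}{4} = - \frac{596}{-61} + \left(-4 + 4489\right) \frac{1}{4} = \left(-596\right) \left(- \frac{1}{61}\right) + 4485 \cdot \frac{1}{4} = \frac{596}{61} + \frac{4485}{4} = \frac{275969}{244}$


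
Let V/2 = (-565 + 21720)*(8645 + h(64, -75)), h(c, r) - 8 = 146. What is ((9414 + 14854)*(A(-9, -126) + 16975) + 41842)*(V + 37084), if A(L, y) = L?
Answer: 153312365091153020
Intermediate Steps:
h(c, r) = 154 (h(c, r) = 8 + 146 = 154)
V = 372285690 (V = 2*((-565 + 21720)*(8645 + 154)) = 2*(21155*8799) = 2*186142845 = 372285690)
((9414 + 14854)*(A(-9, -126) + 16975) + 41842)*(V + 37084) = ((9414 + 14854)*(-9 + 16975) + 41842)*(372285690 + 37084) = (24268*16966 + 41842)*372322774 = (411730888 + 41842)*372322774 = 411772730*372322774 = 153312365091153020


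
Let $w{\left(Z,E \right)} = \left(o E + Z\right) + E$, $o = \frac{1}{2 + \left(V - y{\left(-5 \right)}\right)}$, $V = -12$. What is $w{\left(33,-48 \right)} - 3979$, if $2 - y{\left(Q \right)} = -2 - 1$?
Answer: $- \frac{19954}{5} \approx -3990.8$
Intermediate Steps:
$y{\left(Q \right)} = 5$ ($y{\left(Q \right)} = 2 - \left(-2 - 1\right) = 2 - -3 = 2 + 3 = 5$)
$o = - \frac{1}{15}$ ($o = \frac{1}{2 - 17} = \frac{1}{-15} = - \frac{1}{15} \approx -0.066667$)
$w{\left(Z,E \right)} = Z + \frac{14 E}{15}$ ($w{\left(Z,E \right)} = \left(- \frac{E}{15} + Z\right) + E = \left(Z - \frac{E}{15}\right) + E = Z + \frac{14 E}{15}$)
$w{\left(33,-48 \right)} - 3979 = \left(33 + \frac{14}{15} \left(-48\right)\right) - 3979 = \left(33 - \frac{224}{5}\right) - 3979 = - \frac{59}{5} - 3979 = - \frac{19954}{5}$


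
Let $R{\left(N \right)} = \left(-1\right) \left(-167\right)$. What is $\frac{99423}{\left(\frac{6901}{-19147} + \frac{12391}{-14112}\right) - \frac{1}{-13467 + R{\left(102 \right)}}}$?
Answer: $- \frac{12760561299679200}{158943109687} \approx -80284.0$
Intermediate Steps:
$R{\left(N \right)} = 167$
$\frac{99423}{\left(\frac{6901}{-19147} + \frac{12391}{-14112}\right) - \frac{1}{-13467 + R{\left(102 \right)}}} = \frac{99423}{\left(\frac{6901}{-19147} + \frac{12391}{-14112}\right) - \frac{1}{-13467 + 167}} = \frac{99423}{\left(6901 \left(- \frac{1}{19147}\right) + 12391 \left(- \frac{1}{14112}\right)\right) - \frac{1}{-13300}} = \frac{99423}{\left(- \frac{6901}{19147} - \frac{12391}{14112}\right) - - \frac{1}{13300}} = \frac{99423}{- \frac{334637389}{270202464} + \frac{1}{13300}} = \frac{99423}{- \frac{158943109687}{128346170400}} = 99423 \left(- \frac{128346170400}{158943109687}\right) = - \frac{12760561299679200}{158943109687}$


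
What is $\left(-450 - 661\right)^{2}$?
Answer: $1234321$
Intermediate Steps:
$\left(-450 - 661\right)^{2} = \left(-1111\right)^{2} = 1234321$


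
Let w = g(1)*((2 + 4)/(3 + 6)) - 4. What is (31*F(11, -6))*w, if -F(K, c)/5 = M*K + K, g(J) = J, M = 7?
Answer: 136400/3 ≈ 45467.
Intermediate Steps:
w = -10/3 (w = 1*((2 + 4)/(3 + 6)) - 4 = 1*(6/9) - 4 = 1*(6*(1/9)) - 4 = 1*(2/3) - 4 = 2/3 - 4 = -10/3 ≈ -3.3333)
F(K, c) = -40*K (F(K, c) = -5*(7*K + K) = -40*K)
(31*F(11, -6))*w = (31*(-40*11))*(-10/3) = (31*(-440))*(-10/3) = -13640*(-10/3) = 136400/3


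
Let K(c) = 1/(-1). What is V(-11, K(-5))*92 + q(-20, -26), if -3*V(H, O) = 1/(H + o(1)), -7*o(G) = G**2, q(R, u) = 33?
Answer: 4183/117 ≈ 35.752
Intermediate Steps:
o(G) = -G**2/7
K(c) = -1
V(H, O) = -1/(3*(-1/7 + H)) (V(H, O) = -1/(3*(H - 1/7*1**2)) = -1/(3*(H - 1/7*1)) = -1/(3*(H - 1/7)) = -1/(3*(-1/7 + H)))
V(-11, K(-5))*92 + q(-20, -26) = -7/(-3 + 21*(-11))*92 + 33 = -7/(-3 - 231)*92 + 33 = -7/(-234)*92 + 33 = -7*(-1/234)*92 + 33 = (7/234)*92 + 33 = 322/117 + 33 = 4183/117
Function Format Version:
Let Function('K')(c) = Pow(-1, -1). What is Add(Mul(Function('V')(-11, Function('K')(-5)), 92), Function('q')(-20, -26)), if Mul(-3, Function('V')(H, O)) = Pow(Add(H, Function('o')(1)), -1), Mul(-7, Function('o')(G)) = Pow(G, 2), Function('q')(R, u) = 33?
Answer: Rational(4183, 117) ≈ 35.752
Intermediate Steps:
Function('o')(G) = Mul(Rational(-1, 7), Pow(G, 2))
Function('K')(c) = -1
Function('V')(H, O) = Mul(Rational(-1, 3), Pow(Add(Rational(-1, 7), H), -1)) (Function('V')(H, O) = Mul(Rational(-1, 3), Pow(Add(H, Mul(Rational(-1, 7), Pow(1, 2))), -1)) = Mul(Rational(-1, 3), Pow(Add(H, Mul(Rational(-1, 7), 1)), -1)) = Mul(Rational(-1, 3), Pow(Add(H, Rational(-1, 7)), -1)) = Mul(Rational(-1, 3), Pow(Add(Rational(-1, 7), H), -1)))
Add(Mul(Function('V')(-11, Function('K')(-5)), 92), Function('q')(-20, -26)) = Add(Mul(Mul(-7, Pow(Add(-3, Mul(21, -11)), -1)), 92), 33) = Add(Mul(Mul(-7, Pow(Add(-3, -231), -1)), 92), 33) = Add(Mul(Mul(-7, Pow(-234, -1)), 92), 33) = Add(Mul(Mul(-7, Rational(-1, 234)), 92), 33) = Add(Mul(Rational(7, 234), 92), 33) = Add(Rational(322, 117), 33) = Rational(4183, 117)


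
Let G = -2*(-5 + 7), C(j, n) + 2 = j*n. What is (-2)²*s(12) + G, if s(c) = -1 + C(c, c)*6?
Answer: 3400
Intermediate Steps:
C(j, n) = -2 + j*n
s(c) = -13 + 6*c² (s(c) = -1 + (-2 + c*c)*6 = -1 + (-2 + c²)*6 = -1 + (-12 + 6*c²) = -13 + 6*c²)
G = -4 (G = -2*2 = -4)
(-2)²*s(12) + G = (-2)²*(-13 + 6*12²) - 4 = 4*(-13 + 6*144) - 4 = 4*(-13 + 864) - 4 = 4*851 - 4 = 3404 - 4 = 3400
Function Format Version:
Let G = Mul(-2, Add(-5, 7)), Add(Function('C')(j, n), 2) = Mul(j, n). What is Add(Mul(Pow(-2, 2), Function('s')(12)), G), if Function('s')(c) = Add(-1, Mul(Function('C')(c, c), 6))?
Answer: 3400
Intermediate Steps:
Function('C')(j, n) = Add(-2, Mul(j, n))
Function('s')(c) = Add(-13, Mul(6, Pow(c, 2))) (Function('s')(c) = Add(-1, Mul(Add(-2, Mul(c, c)), 6)) = Add(-1, Mul(Add(-2, Pow(c, 2)), 6)) = Add(-1, Add(-12, Mul(6, Pow(c, 2)))) = Add(-13, Mul(6, Pow(c, 2))))
G = -4 (G = Mul(-2, 2) = -4)
Add(Mul(Pow(-2, 2), Function('s')(12)), G) = Add(Mul(Pow(-2, 2), Add(-13, Mul(6, Pow(12, 2)))), -4) = Add(Mul(4, Add(-13, Mul(6, 144))), -4) = Add(Mul(4, Add(-13, 864)), -4) = Add(Mul(4, 851), -4) = Add(3404, -4) = 3400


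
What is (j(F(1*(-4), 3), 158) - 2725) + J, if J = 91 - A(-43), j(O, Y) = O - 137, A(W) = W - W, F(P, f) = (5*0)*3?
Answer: -2771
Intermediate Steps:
F(P, f) = 0 (F(P, f) = 0*3 = 0)
A(W) = 0
j(O, Y) = -137 + O
J = 91 (J = 91 - 1*0 = 91 + 0 = 91)
(j(F(1*(-4), 3), 158) - 2725) + J = ((-137 + 0) - 2725) + 91 = (-137 - 2725) + 91 = -2862 + 91 = -2771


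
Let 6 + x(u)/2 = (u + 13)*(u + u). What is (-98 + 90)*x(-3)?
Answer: 1056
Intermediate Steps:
x(u) = -12 + 4*u*(13 + u) (x(u) = -12 + 2*((u + 13)*(u + u)) = -12 + 2*((13 + u)*(2*u)) = -12 + 2*(2*u*(13 + u)) = -12 + 4*u*(13 + u))
(-98 + 90)*x(-3) = (-98 + 90)*(-12 + 4*(-3)² + 52*(-3)) = -8*(-12 + 4*9 - 156) = -8*(-12 + 36 - 156) = -8*(-132) = 1056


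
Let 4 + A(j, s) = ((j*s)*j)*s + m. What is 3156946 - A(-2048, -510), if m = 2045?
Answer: -1090935315495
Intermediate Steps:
A(j, s) = 2041 + j²*s² (A(j, s) = -4 + (((j*s)*j)*s + 2045) = -4 + ((s*j²)*s + 2045) = -4 + (j²*s² + 2045) = -4 + (2045 + j²*s²) = 2041 + j²*s²)
3156946 - A(-2048, -510) = 3156946 - (2041 + (-2048)²*(-510)²) = 3156946 - (2041 + 4194304*260100) = 3156946 - (2041 + 1090938470400) = 3156946 - 1*1090938472441 = 3156946 - 1090938472441 = -1090935315495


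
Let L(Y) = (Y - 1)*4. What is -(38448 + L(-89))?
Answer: -38088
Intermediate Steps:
L(Y) = -4 + 4*Y (L(Y) = (-1 + Y)*4 = -4 + 4*Y)
-(38448 + L(-89)) = -(38448 + (-4 + 4*(-89))) = -(38448 + (-4 - 356)) = -(38448 - 360) = -1*38088 = -38088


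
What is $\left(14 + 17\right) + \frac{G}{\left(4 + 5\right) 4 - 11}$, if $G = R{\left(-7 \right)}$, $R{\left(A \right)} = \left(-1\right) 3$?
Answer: $\frac{772}{25} \approx 30.88$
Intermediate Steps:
$R{\left(A \right)} = -3$
$G = -3$
$\left(14 + 17\right) + \frac{G}{\left(4 + 5\right) 4 - 11} = \left(14 + 17\right) - \frac{3}{\left(4 + 5\right) 4 - 11} = 31 - \frac{3}{9 \cdot 4 - 11} = 31 - \frac{3}{36 - 11} = 31 - \frac{3}{25} = \frac{772}{25}$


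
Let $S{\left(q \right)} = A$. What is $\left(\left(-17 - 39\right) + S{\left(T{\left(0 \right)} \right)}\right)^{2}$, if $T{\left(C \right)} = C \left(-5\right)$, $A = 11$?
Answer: $2025$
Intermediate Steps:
$T{\left(C \right)} = - 5 C$
$S{\left(q \right)} = 11$
$\left(\left(-17 - 39\right) + S{\left(T{\left(0 \right)} \right)}\right)^{2} = \left(\left(-17 - 39\right) + 11\right)^{2} = \left(-56 + 11\right)^{2} = \left(-45\right)^{2} = 2025$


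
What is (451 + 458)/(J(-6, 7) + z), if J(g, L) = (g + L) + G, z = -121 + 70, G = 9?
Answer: -909/41 ≈ -22.171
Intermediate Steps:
z = -51
J(g, L) = 9 + L + g (J(g, L) = (g + L) + 9 = (L + g) + 9 = 9 + L + g)
(451 + 458)/(J(-6, 7) + z) = (451 + 458)/((9 + 7 - 6) - 51) = 909/(10 - 51) = 909/(-41) = 909*(-1/41) = -909/41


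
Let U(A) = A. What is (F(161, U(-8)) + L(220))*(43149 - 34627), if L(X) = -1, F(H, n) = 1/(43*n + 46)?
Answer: -1274039/149 ≈ -8550.6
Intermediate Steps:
F(H, n) = 1/(46 + 43*n)
(F(161, U(-8)) + L(220))*(43149 - 34627) = (1/(46 + 43*(-8)) - 1)*(43149 - 34627) = (1/(46 - 344) - 1)*8522 = (1/(-298) - 1)*8522 = (-1/298 - 1)*8522 = -299/298*8522 = -1274039/149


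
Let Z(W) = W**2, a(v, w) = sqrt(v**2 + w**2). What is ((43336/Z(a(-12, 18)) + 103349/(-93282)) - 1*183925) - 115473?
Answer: -1088876483419/3637998 ≈ -2.9931e+5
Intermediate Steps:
((43336/Z(a(-12, 18)) + 103349/(-93282)) - 1*183925) - 115473 = ((43336/((sqrt((-12)**2 + 18**2))**2) + 103349/(-93282)) - 1*183925) - 115473 = ((43336/((sqrt(144 + 324))**2) + 103349*(-1/93282)) - 183925) - 115473 = ((43336/((sqrt(468))**2) - 103349/93282) - 183925) - 115473 = ((43336/((6*sqrt(13))**2) - 103349/93282) - 183925) - 115473 = ((43336/468 - 103349/93282) - 183925) - 115473 = ((43336*(1/468) - 103349/93282) - 183925) - 115473 = ((10834/117 - 103349/93282) - 183925) - 115473 = (332841785/3637998 - 183925) - 115473 = -668785940365/3637998 - 115473 = -1088876483419/3637998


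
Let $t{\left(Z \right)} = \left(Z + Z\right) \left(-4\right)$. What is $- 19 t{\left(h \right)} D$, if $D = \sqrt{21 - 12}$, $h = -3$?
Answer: $-1368$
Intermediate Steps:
$t{\left(Z \right)} = - 8 Z$ ($t{\left(Z \right)} = 2 Z \left(-4\right) = - 8 Z$)
$D = 3$ ($D = \sqrt{9} = 3$)
$- 19 t{\left(h \right)} D = - 19 \left(\left(-8\right) \left(-3\right)\right) 3 = \left(-19\right) 24 \cdot 3 = \left(-456\right) 3 = -1368$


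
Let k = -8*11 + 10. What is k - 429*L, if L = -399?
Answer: 171093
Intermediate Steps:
k = -78 (k = -88 + 10 = -78)
k - 429*L = -78 - 429*(-399) = -78 + 171171 = 171093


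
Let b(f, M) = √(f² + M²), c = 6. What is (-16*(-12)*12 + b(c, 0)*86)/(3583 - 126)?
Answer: 2820/3457 ≈ 0.81574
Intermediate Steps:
b(f, M) = √(M² + f²)
(-16*(-12)*12 + b(c, 0)*86)/(3583 - 126) = (-16*(-12)*12 + √(0² + 6²)*86)/(3583 - 126) = (192*12 + √(0 + 36)*86)/3457 = (2304 + √36*86)*(1/3457) = (2304 + 6*86)*(1/3457) = (2304 + 516)*(1/3457) = 2820*(1/3457) = 2820/3457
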